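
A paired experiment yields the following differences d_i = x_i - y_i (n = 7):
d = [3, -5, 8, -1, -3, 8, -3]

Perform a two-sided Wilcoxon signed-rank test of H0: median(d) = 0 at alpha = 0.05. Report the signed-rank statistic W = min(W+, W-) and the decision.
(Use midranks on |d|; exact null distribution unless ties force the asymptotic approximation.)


Step 1: Drop any zero differences (none here) and take |d_i|.
|d| = [3, 5, 8, 1, 3, 8, 3]
Step 2: Midrank |d_i| (ties get averaged ranks).
ranks: |3|->3, |5|->5, |8|->6.5, |1|->1, |3|->3, |8|->6.5, |3|->3
Step 3: Attach original signs; sum ranks with positive sign and with negative sign.
W+ = 3 + 6.5 + 6.5 = 16
W- = 5 + 1 + 3 + 3 = 12
(Check: W+ + W- = 28 should equal n(n+1)/2 = 28.)
Step 4: Test statistic W = min(W+, W-) = 12.
Step 5: Ties in |d|, so use the tie-corrected normal approximation.
        E[W] = n(n+1)/4 = 7*8/4 = 14.
        Tie groups: |d|=3 (t=3), |d|=8 (t=2); sum(t^3 - t) = 30.
        Var[W] = n(n+1)(2n+1)/24 - sum(t^3-t)/48 = 840/24 - 30/48 = 34.375.
        z = (W - E[W]) / sqrt(Var[W]) = (12 - 14) / 5.8630 = -0.3411.
        Two-sided p = 2*Phi(z) = 0.733012.
Step 6: alpha = 0.05. fail to reject H0.

W+ = 16, W- = 12, W = min = 12, p = 0.733012, fail to reject H0.


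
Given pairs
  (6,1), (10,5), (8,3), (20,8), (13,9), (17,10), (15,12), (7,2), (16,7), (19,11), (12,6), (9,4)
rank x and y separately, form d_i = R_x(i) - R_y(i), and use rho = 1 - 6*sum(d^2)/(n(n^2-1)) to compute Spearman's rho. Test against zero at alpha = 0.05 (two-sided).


Step 1: Rank x and y separately (midranks; no ties here).
rank(x): 6->1, 10->5, 8->3, 20->12, 13->7, 17->10, 15->8, 7->2, 16->9, 19->11, 12->6, 9->4
rank(y): 1->1, 5->5, 3->3, 8->8, 9->9, 10->10, 12->12, 2->2, 7->7, 11->11, 6->6, 4->4
Step 2: d_i = R_x(i) - R_y(i); compute d_i^2.
  (1-1)^2=0, (5-5)^2=0, (3-3)^2=0, (12-8)^2=16, (7-9)^2=4, (10-10)^2=0, (8-12)^2=16, (2-2)^2=0, (9-7)^2=4, (11-11)^2=0, (6-6)^2=0, (4-4)^2=0
sum(d^2) = 40.
Step 3: rho = 1 - 6*40 / (12*(12^2 - 1)) = 1 - 240/1716 = 0.860140.
Step 4: Under H0, t = rho * sqrt((n-2)/(1-rho^2)) = 5.3327 ~ t(10).
Step 5: Two-sided p-value from the t-distribution with 10 df = 0.000332.
Step 6: alpha = 0.05. reject H0.

rho = 0.8601, p = 0.000332, reject H0 at alpha = 0.05.


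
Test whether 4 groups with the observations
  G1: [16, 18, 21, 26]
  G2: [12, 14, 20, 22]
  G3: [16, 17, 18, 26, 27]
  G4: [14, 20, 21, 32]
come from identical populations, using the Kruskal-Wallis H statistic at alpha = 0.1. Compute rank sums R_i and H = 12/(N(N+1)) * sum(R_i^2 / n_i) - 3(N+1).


Step 1: Combine all N = 17 observations and assign midranks.
sorted (value, group, rank): (12,G2,1), (14,G2,2.5), (14,G4,2.5), (16,G1,4.5), (16,G3,4.5), (17,G3,6), (18,G1,7.5), (18,G3,7.5), (20,G2,9.5), (20,G4,9.5), (21,G1,11.5), (21,G4,11.5), (22,G2,13), (26,G1,14.5), (26,G3,14.5), (27,G3,16), (32,G4,17)
Step 2: Sum ranks within each group.
R_1 = 38 (n_1 = 4)
R_2 = 26 (n_2 = 4)
R_3 = 48.5 (n_3 = 5)
R_4 = 40.5 (n_4 = 4)
Step 3: H = 12/(N(N+1)) * sum(R_i^2/n_i) - 3(N+1)
     = 12/(17*18) * (38^2/4 + 26^2/4 + 48.5^2/5 + 40.5^2/4) - 3*18
     = 0.039216 * 1410.51 - 54
     = 1.314216.
Step 4: Ties present; correction factor C = 1 - 36/(17^3 - 17) = 0.992647. Corrected H = 1.314216 / 0.992647 = 1.323951.
Step 5: Under H0, H ~ chi^2(3); p-value = 0.723454.
Step 6: alpha = 0.1. fail to reject H0.

H = 1.3240, df = 3, p = 0.723454, fail to reject H0.


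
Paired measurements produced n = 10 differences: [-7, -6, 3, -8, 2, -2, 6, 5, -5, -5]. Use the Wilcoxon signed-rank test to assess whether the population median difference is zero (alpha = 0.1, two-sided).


Step 1: Drop any zero differences (none here) and take |d_i|.
|d| = [7, 6, 3, 8, 2, 2, 6, 5, 5, 5]
Step 2: Midrank |d_i| (ties get averaged ranks).
ranks: |7|->9, |6|->7.5, |3|->3, |8|->10, |2|->1.5, |2|->1.5, |6|->7.5, |5|->5, |5|->5, |5|->5
Step 3: Attach original signs; sum ranks with positive sign and with negative sign.
W+ = 3 + 1.5 + 7.5 + 5 = 17
W- = 9 + 7.5 + 10 + 1.5 + 5 + 5 = 38
(Check: W+ + W- = 55 should equal n(n+1)/2 = 55.)
Step 4: Test statistic W = min(W+, W-) = 17.
Step 5: Ties in |d|, so use the tie-corrected normal approximation.
        E[W] = n(n+1)/4 = 10*11/4 = 27.5.
        Tie groups: |d|=2 (t=2), |d|=5 (t=3), |d|=6 (t=2); sum(t^3 - t) = 36.
        Var[W] = n(n+1)(2n+1)/24 - sum(t^3-t)/48 = 2310/24 - 36/48 = 95.5.
        z = (W - E[W]) / sqrt(Var[W]) = (17 - 27.5) / 9.7724 = -1.0745.
        Two-sided p = 2*Phi(z) = 0.282619.
Step 6: alpha = 0.1. fail to reject H0.

W+ = 17, W- = 38, W = min = 17, p = 0.282619, fail to reject H0.


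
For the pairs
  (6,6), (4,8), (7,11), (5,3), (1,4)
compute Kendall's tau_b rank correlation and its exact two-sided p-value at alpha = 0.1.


Step 1: Enumerate the 10 unordered pairs (i,j) with i<j and classify each by sign(x_j-x_i) * sign(y_j-y_i).
  (1,2):dx=-2,dy=+2->D; (1,3):dx=+1,dy=+5->C; (1,4):dx=-1,dy=-3->C; (1,5):dx=-5,dy=-2->C
  (2,3):dx=+3,dy=+3->C; (2,4):dx=+1,dy=-5->D; (2,5):dx=-3,dy=-4->C; (3,4):dx=-2,dy=-8->C
  (3,5):dx=-6,dy=-7->C; (4,5):dx=-4,dy=+1->D
Step 2: C = 7, D = 3, total pairs = 10.
Step 3: tau = (C - D)/(n(n-1)/2) = (7 - 3)/10 = 0.400000.
Step 4: Exact two-sided p-value (enumerate n! = 120 permutations of y under H0): p = 0.483333.
Step 5: alpha = 0.1. fail to reject H0.

tau_b = 0.4000 (C=7, D=3), p = 0.483333, fail to reject H0.


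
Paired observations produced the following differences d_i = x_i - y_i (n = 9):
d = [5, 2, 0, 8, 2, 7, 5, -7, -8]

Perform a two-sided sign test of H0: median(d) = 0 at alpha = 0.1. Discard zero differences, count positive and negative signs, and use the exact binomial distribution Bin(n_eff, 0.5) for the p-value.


Step 1: Discard zero differences. Original n = 9; n_eff = number of nonzero differences = 8.
Nonzero differences (with sign): +5, +2, +8, +2, +7, +5, -7, -8
Step 2: Count signs: positive = 6, negative = 2.
Step 3: Under H0: P(positive) = 0.5, so the number of positives S ~ Bin(8, 0.5).
Step 4: Two-sided exact p-value = sum of Bin(8,0.5) probabilities at or below the observed probability = 0.289062.
Step 5: alpha = 0.1. fail to reject H0.

n_eff = 8, pos = 6, neg = 2, p = 0.289062, fail to reject H0.


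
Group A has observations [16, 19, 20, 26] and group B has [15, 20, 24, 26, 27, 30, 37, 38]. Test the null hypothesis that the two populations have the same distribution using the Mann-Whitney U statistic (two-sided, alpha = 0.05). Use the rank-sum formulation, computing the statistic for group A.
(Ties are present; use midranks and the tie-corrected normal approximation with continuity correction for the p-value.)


Step 1: Combine and sort all 12 observations; assign midranks.
sorted (value, group): (15,Y), (16,X), (19,X), (20,X), (20,Y), (24,Y), (26,X), (26,Y), (27,Y), (30,Y), (37,Y), (38,Y)
ranks: 15->1, 16->2, 19->3, 20->4.5, 20->4.5, 24->6, 26->7.5, 26->7.5, 27->9, 30->10, 37->11, 38->12
Step 2: Rank sum for X: R1 = 2 + 3 + 4.5 + 7.5 = 17.
Step 3: U_X = R1 - n1(n1+1)/2 = 17 - 4*5/2 = 17 - 10 = 7.
       U_Y = n1*n2 - U_X = 32 - 7 = 25.
Step 4: Ties are present, so use the tie-corrected normal approximation (with continuity correction) for the p-value.
Step 5: p-value = 0.147414; compare to alpha = 0.05. fail to reject H0.

U_X = 7, p = 0.147414, fail to reject H0 at alpha = 0.05.


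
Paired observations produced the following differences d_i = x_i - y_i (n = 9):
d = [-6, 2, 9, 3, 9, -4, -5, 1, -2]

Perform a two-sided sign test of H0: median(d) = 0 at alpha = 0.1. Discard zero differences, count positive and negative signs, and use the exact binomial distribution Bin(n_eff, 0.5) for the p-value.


Step 1: Discard zero differences. Original n = 9; n_eff = number of nonzero differences = 9.
Nonzero differences (with sign): -6, +2, +9, +3, +9, -4, -5, +1, -2
Step 2: Count signs: positive = 5, negative = 4.
Step 3: Under H0: P(positive) = 0.5, so the number of positives S ~ Bin(9, 0.5).
Step 4: Two-sided exact p-value = sum of Bin(9,0.5) probabilities at or below the observed probability = 1.000000.
Step 5: alpha = 0.1. fail to reject H0.

n_eff = 9, pos = 5, neg = 4, p = 1.000000, fail to reject H0.


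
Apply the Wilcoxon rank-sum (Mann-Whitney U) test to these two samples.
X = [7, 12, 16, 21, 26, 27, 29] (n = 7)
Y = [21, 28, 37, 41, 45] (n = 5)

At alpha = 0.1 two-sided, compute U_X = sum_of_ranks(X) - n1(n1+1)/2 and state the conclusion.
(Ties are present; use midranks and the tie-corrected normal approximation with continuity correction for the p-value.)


Step 1: Combine and sort all 12 observations; assign midranks.
sorted (value, group): (7,X), (12,X), (16,X), (21,X), (21,Y), (26,X), (27,X), (28,Y), (29,X), (37,Y), (41,Y), (45,Y)
ranks: 7->1, 12->2, 16->3, 21->4.5, 21->4.5, 26->6, 27->7, 28->8, 29->9, 37->10, 41->11, 45->12
Step 2: Rank sum for X: R1 = 1 + 2 + 3 + 4.5 + 6 + 7 + 9 = 32.5.
Step 3: U_X = R1 - n1(n1+1)/2 = 32.5 - 7*8/2 = 32.5 - 28 = 4.5.
       U_Y = n1*n2 - U_X = 35 - 4.5 = 30.5.
Step 4: Ties are present, so use the tie-corrected normal approximation (with continuity correction) for the p-value.
Step 5: p-value = 0.041997; compare to alpha = 0.1. reject H0.

U_X = 4.5, p = 0.041997, reject H0 at alpha = 0.1.


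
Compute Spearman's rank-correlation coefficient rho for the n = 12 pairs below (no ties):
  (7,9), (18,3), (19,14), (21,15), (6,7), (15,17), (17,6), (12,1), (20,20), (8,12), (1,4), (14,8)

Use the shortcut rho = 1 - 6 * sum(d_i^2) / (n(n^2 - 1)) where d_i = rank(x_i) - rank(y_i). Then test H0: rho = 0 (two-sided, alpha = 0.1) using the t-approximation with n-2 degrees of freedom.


Step 1: Rank x and y separately (midranks; no ties here).
rank(x): 7->3, 18->9, 19->10, 21->12, 6->2, 15->7, 17->8, 12->5, 20->11, 8->4, 1->1, 14->6
rank(y): 9->7, 3->2, 14->9, 15->10, 7->5, 17->11, 6->4, 1->1, 20->12, 12->8, 4->3, 8->6
Step 2: d_i = R_x(i) - R_y(i); compute d_i^2.
  (3-7)^2=16, (9-2)^2=49, (10-9)^2=1, (12-10)^2=4, (2-5)^2=9, (7-11)^2=16, (8-4)^2=16, (5-1)^2=16, (11-12)^2=1, (4-8)^2=16, (1-3)^2=4, (6-6)^2=0
sum(d^2) = 148.
Step 3: rho = 1 - 6*148 / (12*(12^2 - 1)) = 1 - 888/1716 = 0.482517.
Step 4: Under H0, t = rho * sqrt((n-2)/(1-rho^2)) = 1.7421 ~ t(10).
Step 5: Two-sided p-value from the t-distribution with 10 df = 0.112109.
Step 6: alpha = 0.1. fail to reject H0.

rho = 0.4825, p = 0.112109, fail to reject H0 at alpha = 0.1.


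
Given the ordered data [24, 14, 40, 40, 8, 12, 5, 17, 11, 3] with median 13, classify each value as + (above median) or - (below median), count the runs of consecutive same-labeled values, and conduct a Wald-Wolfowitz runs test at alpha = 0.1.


Step 1: Compute median = 13; label A = above, B = below.
Labels in order: AAAABBBABB  (n_A = 5, n_B = 5)
Step 2: Count runs R = 4.
Step 3: Under H0 (random ordering), E[R] = 2*n_A*n_B/(n_A+n_B) + 1 = 2*5*5/10 + 1 = 6.0000.
        Var[R] = 2*n_A*n_B*(2*n_A*n_B - n_A - n_B) / ((n_A+n_B)^2 * (n_A+n_B-1)) = 2000/900 = 2.2222.
        SD[R] = 1.4907.
Step 4: Continuity-corrected z = (R + 0.5 - E[R]) / SD[R] = (4 + 0.5 - 6.0000) / 1.4907 = -1.0062.
Step 5: Two-sided p-value via normal approximation = 2*(1 - Phi(|z|)) = 0.314305.
Step 6: alpha = 0.1. fail to reject H0.

R = 4, z = -1.0062, p = 0.314305, fail to reject H0.


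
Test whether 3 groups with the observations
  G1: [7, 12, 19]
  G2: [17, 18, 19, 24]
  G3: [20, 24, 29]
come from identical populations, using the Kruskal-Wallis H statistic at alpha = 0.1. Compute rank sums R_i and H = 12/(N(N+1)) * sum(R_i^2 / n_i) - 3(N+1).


Step 1: Combine all N = 10 observations and assign midranks.
sorted (value, group, rank): (7,G1,1), (12,G1,2), (17,G2,3), (18,G2,4), (19,G1,5.5), (19,G2,5.5), (20,G3,7), (24,G2,8.5), (24,G3,8.5), (29,G3,10)
Step 2: Sum ranks within each group.
R_1 = 8.5 (n_1 = 3)
R_2 = 21 (n_2 = 4)
R_3 = 25.5 (n_3 = 3)
Step 3: H = 12/(N(N+1)) * sum(R_i^2/n_i) - 3(N+1)
     = 12/(10*11) * (8.5^2/3 + 21^2/4 + 25.5^2/3) - 3*11
     = 0.109091 * 351.083 - 33
     = 5.300000.
Step 4: Ties present; correction factor C = 1 - 12/(10^3 - 10) = 0.987879. Corrected H = 5.300000 / 0.987879 = 5.365031.
Step 5: Under H0, H ~ chi^2(2); p-value = 0.068391.
Step 6: alpha = 0.1. reject H0.

H = 5.3650, df = 2, p = 0.068391, reject H0.


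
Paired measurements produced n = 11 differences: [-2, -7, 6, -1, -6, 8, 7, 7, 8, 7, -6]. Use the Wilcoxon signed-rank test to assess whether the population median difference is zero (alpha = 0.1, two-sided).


Step 1: Drop any zero differences (none here) and take |d_i|.
|d| = [2, 7, 6, 1, 6, 8, 7, 7, 8, 7, 6]
Step 2: Midrank |d_i| (ties get averaged ranks).
ranks: |2|->2, |7|->7.5, |6|->4, |1|->1, |6|->4, |8|->10.5, |7|->7.5, |7|->7.5, |8|->10.5, |7|->7.5, |6|->4
Step 3: Attach original signs; sum ranks with positive sign and with negative sign.
W+ = 4 + 10.5 + 7.5 + 7.5 + 10.5 + 7.5 = 47.5
W- = 2 + 7.5 + 1 + 4 + 4 = 18.5
(Check: W+ + W- = 66 should equal n(n+1)/2 = 66.)
Step 4: Test statistic W = min(W+, W-) = 18.5.
Step 5: Ties in |d|, so use the tie-corrected normal approximation.
        E[W] = n(n+1)/4 = 11*12/4 = 33.
        Tie groups: |d|=6 (t=3), |d|=7 (t=4), |d|=8 (t=2); sum(t^3 - t) = 90.
        Var[W] = n(n+1)(2n+1)/24 - sum(t^3-t)/48 = 3036/24 - 90/48 = 124.625.
        z = (W - E[W]) / sqrt(Var[W]) = (18.5 - 33) / 11.1636 = -1.2989.
        Two-sided p = 2*Phi(z) = 0.193989.
Step 6: alpha = 0.1. fail to reject H0.

W+ = 47.5, W- = 18.5, W = min = 18.5, p = 0.193989, fail to reject H0.


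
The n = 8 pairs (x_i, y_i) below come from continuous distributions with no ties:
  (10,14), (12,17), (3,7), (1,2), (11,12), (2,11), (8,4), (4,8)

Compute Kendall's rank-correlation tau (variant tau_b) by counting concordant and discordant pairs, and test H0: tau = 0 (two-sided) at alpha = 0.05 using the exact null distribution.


Step 1: Enumerate the 28 unordered pairs (i,j) with i<j and classify each by sign(x_j-x_i) * sign(y_j-y_i).
  (1,2):dx=+2,dy=+3->C; (1,3):dx=-7,dy=-7->C; (1,4):dx=-9,dy=-12->C; (1,5):dx=+1,dy=-2->D
  (1,6):dx=-8,dy=-3->C; (1,7):dx=-2,dy=-10->C; (1,8):dx=-6,dy=-6->C; (2,3):dx=-9,dy=-10->C
  (2,4):dx=-11,dy=-15->C; (2,5):dx=-1,dy=-5->C; (2,6):dx=-10,dy=-6->C; (2,7):dx=-4,dy=-13->C
  (2,8):dx=-8,dy=-9->C; (3,4):dx=-2,dy=-5->C; (3,5):dx=+8,dy=+5->C; (3,6):dx=-1,dy=+4->D
  (3,7):dx=+5,dy=-3->D; (3,8):dx=+1,dy=+1->C; (4,5):dx=+10,dy=+10->C; (4,6):dx=+1,dy=+9->C
  (4,7):dx=+7,dy=+2->C; (4,8):dx=+3,dy=+6->C; (5,6):dx=-9,dy=-1->C; (5,7):dx=-3,dy=-8->C
  (5,8):dx=-7,dy=-4->C; (6,7):dx=+6,dy=-7->D; (6,8):dx=+2,dy=-3->D; (7,8):dx=-4,dy=+4->D
Step 2: C = 22, D = 6, total pairs = 28.
Step 3: tau = (C - D)/(n(n-1)/2) = (22 - 6)/28 = 0.571429.
Step 4: Exact two-sided p-value (enumerate n! = 40320 permutations of y under H0): p = 0.061012.
Step 5: alpha = 0.05. fail to reject H0.

tau_b = 0.5714 (C=22, D=6), p = 0.061012, fail to reject H0.


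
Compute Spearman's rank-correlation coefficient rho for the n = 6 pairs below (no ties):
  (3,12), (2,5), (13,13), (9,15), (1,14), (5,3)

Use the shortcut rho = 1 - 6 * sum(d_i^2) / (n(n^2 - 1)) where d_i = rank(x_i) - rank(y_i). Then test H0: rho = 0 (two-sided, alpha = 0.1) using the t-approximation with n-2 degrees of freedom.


Step 1: Rank x and y separately (midranks; no ties here).
rank(x): 3->3, 2->2, 13->6, 9->5, 1->1, 5->4
rank(y): 12->3, 5->2, 13->4, 15->6, 14->5, 3->1
Step 2: d_i = R_x(i) - R_y(i); compute d_i^2.
  (3-3)^2=0, (2-2)^2=0, (6-4)^2=4, (5-6)^2=1, (1-5)^2=16, (4-1)^2=9
sum(d^2) = 30.
Step 3: rho = 1 - 6*30 / (6*(6^2 - 1)) = 1 - 180/210 = 0.142857.
Step 4: Under H0, t = rho * sqrt((n-2)/(1-rho^2)) = 0.2887 ~ t(4).
Step 5: Two-sided p-value from the t-distribution with 4 df = 0.787172.
Step 6: alpha = 0.1. fail to reject H0.

rho = 0.1429, p = 0.787172, fail to reject H0 at alpha = 0.1.


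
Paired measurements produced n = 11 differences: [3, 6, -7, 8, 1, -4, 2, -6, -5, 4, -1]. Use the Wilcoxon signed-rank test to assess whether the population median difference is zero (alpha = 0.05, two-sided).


Step 1: Drop any zero differences (none here) and take |d_i|.
|d| = [3, 6, 7, 8, 1, 4, 2, 6, 5, 4, 1]
Step 2: Midrank |d_i| (ties get averaged ranks).
ranks: |3|->4, |6|->8.5, |7|->10, |8|->11, |1|->1.5, |4|->5.5, |2|->3, |6|->8.5, |5|->7, |4|->5.5, |1|->1.5
Step 3: Attach original signs; sum ranks with positive sign and with negative sign.
W+ = 4 + 8.5 + 11 + 1.5 + 3 + 5.5 = 33.5
W- = 10 + 5.5 + 8.5 + 7 + 1.5 = 32.5
(Check: W+ + W- = 66 should equal n(n+1)/2 = 66.)
Step 4: Test statistic W = min(W+, W-) = 32.5.
Step 5: Ties in |d|, so use the tie-corrected normal approximation.
        E[W] = n(n+1)/4 = 11*12/4 = 33.
        Tie groups: |d|=1 (t=2), |d|=4 (t=2), |d|=6 (t=2); sum(t^3 - t) = 18.
        Var[W] = n(n+1)(2n+1)/24 - sum(t^3-t)/48 = 3036/24 - 18/48 = 126.125.
        z = (W - E[W]) / sqrt(Var[W]) = (32.5 - 33) / 11.2305 = -0.0445.
        Two-sided p = 2*Phi(z) = 0.964489.
Step 6: alpha = 0.05. fail to reject H0.

W+ = 33.5, W- = 32.5, W = min = 32.5, p = 0.964489, fail to reject H0.


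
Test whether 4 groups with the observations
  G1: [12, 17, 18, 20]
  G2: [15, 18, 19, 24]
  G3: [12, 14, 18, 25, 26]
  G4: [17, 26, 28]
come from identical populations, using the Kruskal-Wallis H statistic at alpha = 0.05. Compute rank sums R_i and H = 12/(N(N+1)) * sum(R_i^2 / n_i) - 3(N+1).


Step 1: Combine all N = 16 observations and assign midranks.
sorted (value, group, rank): (12,G1,1.5), (12,G3,1.5), (14,G3,3), (15,G2,4), (17,G1,5.5), (17,G4,5.5), (18,G1,8), (18,G2,8), (18,G3,8), (19,G2,10), (20,G1,11), (24,G2,12), (25,G3,13), (26,G3,14.5), (26,G4,14.5), (28,G4,16)
Step 2: Sum ranks within each group.
R_1 = 26 (n_1 = 4)
R_2 = 34 (n_2 = 4)
R_3 = 40 (n_3 = 5)
R_4 = 36 (n_4 = 3)
Step 3: H = 12/(N(N+1)) * sum(R_i^2/n_i) - 3(N+1)
     = 12/(16*17) * (26^2/4 + 34^2/4 + 40^2/5 + 36^2/3) - 3*17
     = 0.044118 * 1210 - 51
     = 2.382353.
Step 4: Ties present; correction factor C = 1 - 42/(16^3 - 16) = 0.989706. Corrected H = 2.382353 / 0.989706 = 2.407132.
Step 5: Under H0, H ~ chi^2(3); p-value = 0.492308.
Step 6: alpha = 0.05. fail to reject H0.

H = 2.4071, df = 3, p = 0.492308, fail to reject H0.


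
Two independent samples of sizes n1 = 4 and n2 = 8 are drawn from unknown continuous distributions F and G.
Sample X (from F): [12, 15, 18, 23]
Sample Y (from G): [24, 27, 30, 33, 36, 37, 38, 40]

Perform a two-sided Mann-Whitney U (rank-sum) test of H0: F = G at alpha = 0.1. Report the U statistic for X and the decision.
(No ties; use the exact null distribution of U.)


Step 1: Combine and sort all 12 observations; assign midranks.
sorted (value, group): (12,X), (15,X), (18,X), (23,X), (24,Y), (27,Y), (30,Y), (33,Y), (36,Y), (37,Y), (38,Y), (40,Y)
ranks: 12->1, 15->2, 18->3, 23->4, 24->5, 27->6, 30->7, 33->8, 36->9, 37->10, 38->11, 40->12
Step 2: Rank sum for X: R1 = 1 + 2 + 3 + 4 = 10.
Step 3: U_X = R1 - n1(n1+1)/2 = 10 - 4*5/2 = 10 - 10 = 0.
       U_Y = n1*n2 - U_X = 32 - 0 = 32.
Step 4: No ties, so the exact null distribution of U (based on enumerating the C(12,4) = 495 equally likely rank assignments) gives the two-sided p-value.
Step 5: p-value = 0.004040; compare to alpha = 0.1. reject H0.

U_X = 0, p = 0.004040, reject H0 at alpha = 0.1.


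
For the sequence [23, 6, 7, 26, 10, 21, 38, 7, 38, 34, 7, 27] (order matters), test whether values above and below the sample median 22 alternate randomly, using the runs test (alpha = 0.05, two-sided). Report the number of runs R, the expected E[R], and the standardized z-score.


Step 1: Compute median = 22; label A = above, B = below.
Labels in order: ABBABBABAABA  (n_A = 6, n_B = 6)
Step 2: Count runs R = 9.
Step 3: Under H0 (random ordering), E[R] = 2*n_A*n_B/(n_A+n_B) + 1 = 2*6*6/12 + 1 = 7.0000.
        Var[R] = 2*n_A*n_B*(2*n_A*n_B - n_A - n_B) / ((n_A+n_B)^2 * (n_A+n_B-1)) = 4320/1584 = 2.7273.
        SD[R] = 1.6514.
Step 4: Continuity-corrected z = (R - 0.5 - E[R]) / SD[R] = (9 - 0.5 - 7.0000) / 1.6514 = 0.9083.
Step 5: Two-sided p-value via normal approximation = 2*(1 - Phi(|z|)) = 0.363722.
Step 6: alpha = 0.05. fail to reject H0.

R = 9, z = 0.9083, p = 0.363722, fail to reject H0.


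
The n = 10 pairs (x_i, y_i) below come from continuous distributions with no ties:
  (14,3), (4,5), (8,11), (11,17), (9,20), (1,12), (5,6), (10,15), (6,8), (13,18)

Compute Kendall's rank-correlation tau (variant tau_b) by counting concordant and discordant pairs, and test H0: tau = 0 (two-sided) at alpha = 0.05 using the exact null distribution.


Step 1: Enumerate the 45 unordered pairs (i,j) with i<j and classify each by sign(x_j-x_i) * sign(y_j-y_i).
  (1,2):dx=-10,dy=+2->D; (1,3):dx=-6,dy=+8->D; (1,4):dx=-3,dy=+14->D; (1,5):dx=-5,dy=+17->D
  (1,6):dx=-13,dy=+9->D; (1,7):dx=-9,dy=+3->D; (1,8):dx=-4,dy=+12->D; (1,9):dx=-8,dy=+5->D
  (1,10):dx=-1,dy=+15->D; (2,3):dx=+4,dy=+6->C; (2,4):dx=+7,dy=+12->C; (2,5):dx=+5,dy=+15->C
  (2,6):dx=-3,dy=+7->D; (2,7):dx=+1,dy=+1->C; (2,8):dx=+6,dy=+10->C; (2,9):dx=+2,dy=+3->C
  (2,10):dx=+9,dy=+13->C; (3,4):dx=+3,dy=+6->C; (3,5):dx=+1,dy=+9->C; (3,6):dx=-7,dy=+1->D
  (3,7):dx=-3,dy=-5->C; (3,8):dx=+2,dy=+4->C; (3,9):dx=-2,dy=-3->C; (3,10):dx=+5,dy=+7->C
  (4,5):dx=-2,dy=+3->D; (4,6):dx=-10,dy=-5->C; (4,7):dx=-6,dy=-11->C; (4,8):dx=-1,dy=-2->C
  (4,9):dx=-5,dy=-9->C; (4,10):dx=+2,dy=+1->C; (5,6):dx=-8,dy=-8->C; (5,7):dx=-4,dy=-14->C
  (5,8):dx=+1,dy=-5->D; (5,9):dx=-3,dy=-12->C; (5,10):dx=+4,dy=-2->D; (6,7):dx=+4,dy=-6->D
  (6,8):dx=+9,dy=+3->C; (6,9):dx=+5,dy=-4->D; (6,10):dx=+12,dy=+6->C; (7,8):dx=+5,dy=+9->C
  (7,9):dx=+1,dy=+2->C; (7,10):dx=+8,dy=+12->C; (8,9):dx=-4,dy=-7->C; (8,10):dx=+3,dy=+3->C
  (9,10):dx=+7,dy=+10->C
Step 2: C = 29, D = 16, total pairs = 45.
Step 3: tau = (C - D)/(n(n-1)/2) = (29 - 16)/45 = 0.288889.
Step 4: Exact two-sided p-value (enumerate n! = 3628800 permutations of y under H0): p = 0.291248.
Step 5: alpha = 0.05. fail to reject H0.

tau_b = 0.2889 (C=29, D=16), p = 0.291248, fail to reject H0.


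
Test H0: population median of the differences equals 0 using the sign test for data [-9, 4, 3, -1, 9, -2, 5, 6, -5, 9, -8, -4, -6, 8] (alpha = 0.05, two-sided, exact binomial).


Step 1: Discard zero differences. Original n = 14; n_eff = number of nonzero differences = 14.
Nonzero differences (with sign): -9, +4, +3, -1, +9, -2, +5, +6, -5, +9, -8, -4, -6, +8
Step 2: Count signs: positive = 7, negative = 7.
Step 3: Under H0: P(positive) = 0.5, so the number of positives S ~ Bin(14, 0.5).
Step 4: Two-sided exact p-value = sum of Bin(14,0.5) probabilities at or below the observed probability = 1.000000.
Step 5: alpha = 0.05. fail to reject H0.

n_eff = 14, pos = 7, neg = 7, p = 1.000000, fail to reject H0.


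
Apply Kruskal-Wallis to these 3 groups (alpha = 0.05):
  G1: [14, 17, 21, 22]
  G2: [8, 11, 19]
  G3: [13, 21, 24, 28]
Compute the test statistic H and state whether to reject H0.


Step 1: Combine all N = 11 observations and assign midranks.
sorted (value, group, rank): (8,G2,1), (11,G2,2), (13,G3,3), (14,G1,4), (17,G1,5), (19,G2,6), (21,G1,7.5), (21,G3,7.5), (22,G1,9), (24,G3,10), (28,G3,11)
Step 2: Sum ranks within each group.
R_1 = 25.5 (n_1 = 4)
R_2 = 9 (n_2 = 3)
R_3 = 31.5 (n_3 = 4)
Step 3: H = 12/(N(N+1)) * sum(R_i^2/n_i) - 3(N+1)
     = 12/(11*12) * (25.5^2/4 + 9^2/3 + 31.5^2/4) - 3*12
     = 0.090909 * 437.625 - 36
     = 3.784091.
Step 4: Ties present; correction factor C = 1 - 6/(11^3 - 11) = 0.995455. Corrected H = 3.784091 / 0.995455 = 3.801370.
Step 5: Under H0, H ~ chi^2(2); p-value = 0.149466.
Step 6: alpha = 0.05. fail to reject H0.

H = 3.8014, df = 2, p = 0.149466, fail to reject H0.


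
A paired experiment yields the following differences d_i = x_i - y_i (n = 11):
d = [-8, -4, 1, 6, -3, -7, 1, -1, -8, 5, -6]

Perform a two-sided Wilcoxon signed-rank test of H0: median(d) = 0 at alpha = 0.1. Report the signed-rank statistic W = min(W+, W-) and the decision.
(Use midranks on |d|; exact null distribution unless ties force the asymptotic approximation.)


Step 1: Drop any zero differences (none here) and take |d_i|.
|d| = [8, 4, 1, 6, 3, 7, 1, 1, 8, 5, 6]
Step 2: Midrank |d_i| (ties get averaged ranks).
ranks: |8|->10.5, |4|->5, |1|->2, |6|->7.5, |3|->4, |7|->9, |1|->2, |1|->2, |8|->10.5, |5|->6, |6|->7.5
Step 3: Attach original signs; sum ranks with positive sign and with negative sign.
W+ = 2 + 7.5 + 2 + 6 = 17.5
W- = 10.5 + 5 + 4 + 9 + 2 + 10.5 + 7.5 = 48.5
(Check: W+ + W- = 66 should equal n(n+1)/2 = 66.)
Step 4: Test statistic W = min(W+, W-) = 17.5.
Step 5: Ties in |d|, so use the tie-corrected normal approximation.
        E[W] = n(n+1)/4 = 11*12/4 = 33.
        Tie groups: |d|=1 (t=3), |d|=6 (t=2), |d|=8 (t=2); sum(t^3 - t) = 36.
        Var[W] = n(n+1)(2n+1)/24 - sum(t^3-t)/48 = 3036/24 - 36/48 = 125.75.
        z = (W - E[W]) / sqrt(Var[W]) = (17.5 - 33) / 11.2138 = -1.3822.
        Two-sided p = 2*Phi(z) = 0.166904.
Step 6: alpha = 0.1. fail to reject H0.

W+ = 17.5, W- = 48.5, W = min = 17.5, p = 0.166904, fail to reject H0.


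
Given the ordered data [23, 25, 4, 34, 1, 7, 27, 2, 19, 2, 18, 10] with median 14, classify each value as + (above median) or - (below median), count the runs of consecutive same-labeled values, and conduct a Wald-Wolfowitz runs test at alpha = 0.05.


Step 1: Compute median = 14; label A = above, B = below.
Labels in order: AABABBABABAB  (n_A = 6, n_B = 6)
Step 2: Count runs R = 10.
Step 3: Under H0 (random ordering), E[R] = 2*n_A*n_B/(n_A+n_B) + 1 = 2*6*6/12 + 1 = 7.0000.
        Var[R] = 2*n_A*n_B*(2*n_A*n_B - n_A - n_B) / ((n_A+n_B)^2 * (n_A+n_B-1)) = 4320/1584 = 2.7273.
        SD[R] = 1.6514.
Step 4: Continuity-corrected z = (R - 0.5 - E[R]) / SD[R] = (10 - 0.5 - 7.0000) / 1.6514 = 1.5138.
Step 5: Two-sided p-value via normal approximation = 2*(1 - Phi(|z|)) = 0.130070.
Step 6: alpha = 0.05. fail to reject H0.

R = 10, z = 1.5138, p = 0.130070, fail to reject H0.


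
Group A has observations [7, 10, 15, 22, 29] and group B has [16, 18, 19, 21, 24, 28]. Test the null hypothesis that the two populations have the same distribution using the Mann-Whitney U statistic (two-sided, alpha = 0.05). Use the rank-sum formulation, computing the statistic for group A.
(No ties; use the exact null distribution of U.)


Step 1: Combine and sort all 11 observations; assign midranks.
sorted (value, group): (7,X), (10,X), (15,X), (16,Y), (18,Y), (19,Y), (21,Y), (22,X), (24,Y), (28,Y), (29,X)
ranks: 7->1, 10->2, 15->3, 16->4, 18->5, 19->6, 21->7, 22->8, 24->9, 28->10, 29->11
Step 2: Rank sum for X: R1 = 1 + 2 + 3 + 8 + 11 = 25.
Step 3: U_X = R1 - n1(n1+1)/2 = 25 - 5*6/2 = 25 - 15 = 10.
       U_Y = n1*n2 - U_X = 30 - 10 = 20.
Step 4: No ties, so the exact null distribution of U (based on enumerating the C(11,5) = 462 equally likely rank assignments) gives the two-sided p-value.
Step 5: p-value = 0.428571; compare to alpha = 0.05. fail to reject H0.

U_X = 10, p = 0.428571, fail to reject H0 at alpha = 0.05.


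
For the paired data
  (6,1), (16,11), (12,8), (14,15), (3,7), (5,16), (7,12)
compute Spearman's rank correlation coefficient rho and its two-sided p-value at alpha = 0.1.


Step 1: Rank x and y separately (midranks; no ties here).
rank(x): 6->3, 16->7, 12->5, 14->6, 3->1, 5->2, 7->4
rank(y): 1->1, 11->4, 8->3, 15->6, 7->2, 16->7, 12->5
Step 2: d_i = R_x(i) - R_y(i); compute d_i^2.
  (3-1)^2=4, (7-4)^2=9, (5-3)^2=4, (6-6)^2=0, (1-2)^2=1, (2-7)^2=25, (4-5)^2=1
sum(d^2) = 44.
Step 3: rho = 1 - 6*44 / (7*(7^2 - 1)) = 1 - 264/336 = 0.214286.
Step 4: Under H0, t = rho * sqrt((n-2)/(1-rho^2)) = 0.4906 ~ t(5).
Step 5: Two-sided p-value from the t-distribution with 5 df = 0.644512.
Step 6: alpha = 0.1. fail to reject H0.

rho = 0.2143, p = 0.644512, fail to reject H0 at alpha = 0.1.


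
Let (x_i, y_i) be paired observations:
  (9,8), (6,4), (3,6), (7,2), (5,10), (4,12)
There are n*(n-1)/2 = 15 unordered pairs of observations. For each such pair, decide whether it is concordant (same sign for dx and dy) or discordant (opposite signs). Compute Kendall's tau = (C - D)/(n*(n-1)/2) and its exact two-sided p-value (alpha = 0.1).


Step 1: Enumerate the 15 unordered pairs (i,j) with i<j and classify each by sign(x_j-x_i) * sign(y_j-y_i).
  (1,2):dx=-3,dy=-4->C; (1,3):dx=-6,dy=-2->C; (1,4):dx=-2,dy=-6->C; (1,5):dx=-4,dy=+2->D
  (1,6):dx=-5,dy=+4->D; (2,3):dx=-3,dy=+2->D; (2,4):dx=+1,dy=-2->D; (2,5):dx=-1,dy=+6->D
  (2,6):dx=-2,dy=+8->D; (3,4):dx=+4,dy=-4->D; (3,5):dx=+2,dy=+4->C; (3,6):dx=+1,dy=+6->C
  (4,5):dx=-2,dy=+8->D; (4,6):dx=-3,dy=+10->D; (5,6):dx=-1,dy=+2->D
Step 2: C = 5, D = 10, total pairs = 15.
Step 3: tau = (C - D)/(n(n-1)/2) = (5 - 10)/15 = -0.333333.
Step 4: Exact two-sided p-value (enumerate n! = 720 permutations of y under H0): p = 0.469444.
Step 5: alpha = 0.1. fail to reject H0.

tau_b = -0.3333 (C=5, D=10), p = 0.469444, fail to reject H0.


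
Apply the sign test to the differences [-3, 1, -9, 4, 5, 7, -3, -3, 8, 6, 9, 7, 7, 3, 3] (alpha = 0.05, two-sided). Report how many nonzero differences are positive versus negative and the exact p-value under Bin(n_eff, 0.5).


Step 1: Discard zero differences. Original n = 15; n_eff = number of nonzero differences = 15.
Nonzero differences (with sign): -3, +1, -9, +4, +5, +7, -3, -3, +8, +6, +9, +7, +7, +3, +3
Step 2: Count signs: positive = 11, negative = 4.
Step 3: Under H0: P(positive) = 0.5, so the number of positives S ~ Bin(15, 0.5).
Step 4: Two-sided exact p-value = sum of Bin(15,0.5) probabilities at or below the observed probability = 0.118469.
Step 5: alpha = 0.05. fail to reject H0.

n_eff = 15, pos = 11, neg = 4, p = 0.118469, fail to reject H0.


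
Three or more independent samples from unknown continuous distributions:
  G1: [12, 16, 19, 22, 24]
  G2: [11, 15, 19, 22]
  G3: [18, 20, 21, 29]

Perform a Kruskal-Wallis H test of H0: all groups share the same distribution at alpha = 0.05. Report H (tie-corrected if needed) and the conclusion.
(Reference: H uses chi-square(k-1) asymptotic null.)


Step 1: Combine all N = 13 observations and assign midranks.
sorted (value, group, rank): (11,G2,1), (12,G1,2), (15,G2,3), (16,G1,4), (18,G3,5), (19,G1,6.5), (19,G2,6.5), (20,G3,8), (21,G3,9), (22,G1,10.5), (22,G2,10.5), (24,G1,12), (29,G3,13)
Step 2: Sum ranks within each group.
R_1 = 35 (n_1 = 5)
R_2 = 21 (n_2 = 4)
R_3 = 35 (n_3 = 4)
Step 3: H = 12/(N(N+1)) * sum(R_i^2/n_i) - 3(N+1)
     = 12/(13*14) * (35^2/5 + 21^2/4 + 35^2/4) - 3*14
     = 0.065934 * 661.5 - 42
     = 1.615385.
Step 4: Ties present; correction factor C = 1 - 12/(13^3 - 13) = 0.994505. Corrected H = 1.615385 / 0.994505 = 1.624309.
Step 5: Under H0, H ~ chi^2(2); p-value = 0.443901.
Step 6: alpha = 0.05. fail to reject H0.

H = 1.6243, df = 2, p = 0.443901, fail to reject H0.


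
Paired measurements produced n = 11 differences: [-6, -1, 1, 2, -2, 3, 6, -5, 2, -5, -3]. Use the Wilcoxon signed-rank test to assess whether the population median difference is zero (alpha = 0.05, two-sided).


Step 1: Drop any zero differences (none here) and take |d_i|.
|d| = [6, 1, 1, 2, 2, 3, 6, 5, 2, 5, 3]
Step 2: Midrank |d_i| (ties get averaged ranks).
ranks: |6|->10.5, |1|->1.5, |1|->1.5, |2|->4, |2|->4, |3|->6.5, |6|->10.5, |5|->8.5, |2|->4, |5|->8.5, |3|->6.5
Step 3: Attach original signs; sum ranks with positive sign and with negative sign.
W+ = 1.5 + 4 + 6.5 + 10.5 + 4 = 26.5
W- = 10.5 + 1.5 + 4 + 8.5 + 8.5 + 6.5 = 39.5
(Check: W+ + W- = 66 should equal n(n+1)/2 = 66.)
Step 4: Test statistic W = min(W+, W-) = 26.5.
Step 5: Ties in |d|, so use the tie-corrected normal approximation.
        E[W] = n(n+1)/4 = 11*12/4 = 33.
        Tie groups: |d|=1 (t=2), |d|=2 (t=3), |d|=3 (t=2), |d|=5 (t=2), |d|=6 (t=2); sum(t^3 - t) = 48.
        Var[W] = n(n+1)(2n+1)/24 - sum(t^3-t)/48 = 3036/24 - 48/48 = 125.5.
        z = (W - E[W]) / sqrt(Var[W]) = (26.5 - 33) / 11.2027 = -0.5802.
        Two-sided p = 2*Phi(z) = 0.561767.
Step 6: alpha = 0.05. fail to reject H0.

W+ = 26.5, W- = 39.5, W = min = 26.5, p = 0.561767, fail to reject H0.


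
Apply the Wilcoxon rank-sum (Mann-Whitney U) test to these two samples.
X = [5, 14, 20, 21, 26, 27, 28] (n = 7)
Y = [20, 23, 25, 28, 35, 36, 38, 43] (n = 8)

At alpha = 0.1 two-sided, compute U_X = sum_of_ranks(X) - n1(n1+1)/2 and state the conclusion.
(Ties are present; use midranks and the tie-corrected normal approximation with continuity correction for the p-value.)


Step 1: Combine and sort all 15 observations; assign midranks.
sorted (value, group): (5,X), (14,X), (20,X), (20,Y), (21,X), (23,Y), (25,Y), (26,X), (27,X), (28,X), (28,Y), (35,Y), (36,Y), (38,Y), (43,Y)
ranks: 5->1, 14->2, 20->3.5, 20->3.5, 21->5, 23->6, 25->7, 26->8, 27->9, 28->10.5, 28->10.5, 35->12, 36->13, 38->14, 43->15
Step 2: Rank sum for X: R1 = 1 + 2 + 3.5 + 5 + 8 + 9 + 10.5 = 39.
Step 3: U_X = R1 - n1(n1+1)/2 = 39 - 7*8/2 = 39 - 28 = 11.
       U_Y = n1*n2 - U_X = 56 - 11 = 45.
Step 4: Ties are present, so use the tie-corrected normal approximation (with continuity correction) for the p-value.
Step 5: p-value = 0.055758; compare to alpha = 0.1. reject H0.

U_X = 11, p = 0.055758, reject H0 at alpha = 0.1.


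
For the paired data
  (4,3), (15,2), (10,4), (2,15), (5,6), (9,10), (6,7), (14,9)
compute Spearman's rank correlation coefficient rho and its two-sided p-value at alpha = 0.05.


Step 1: Rank x and y separately (midranks; no ties here).
rank(x): 4->2, 15->8, 10->6, 2->1, 5->3, 9->5, 6->4, 14->7
rank(y): 3->2, 2->1, 4->3, 15->8, 6->4, 10->7, 7->5, 9->6
Step 2: d_i = R_x(i) - R_y(i); compute d_i^2.
  (2-2)^2=0, (8-1)^2=49, (6-3)^2=9, (1-8)^2=49, (3-4)^2=1, (5-7)^2=4, (4-5)^2=1, (7-6)^2=1
sum(d^2) = 114.
Step 3: rho = 1 - 6*114 / (8*(8^2 - 1)) = 1 - 684/504 = -0.357143.
Step 4: Under H0, t = rho * sqrt((n-2)/(1-rho^2)) = -0.9366 ~ t(6).
Step 5: Two-sided p-value from the t-distribution with 6 df = 0.385121.
Step 6: alpha = 0.05. fail to reject H0.

rho = -0.3571, p = 0.385121, fail to reject H0 at alpha = 0.05.


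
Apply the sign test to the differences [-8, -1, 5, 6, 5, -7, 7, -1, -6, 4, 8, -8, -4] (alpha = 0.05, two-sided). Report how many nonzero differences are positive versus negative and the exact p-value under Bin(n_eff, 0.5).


Step 1: Discard zero differences. Original n = 13; n_eff = number of nonzero differences = 13.
Nonzero differences (with sign): -8, -1, +5, +6, +5, -7, +7, -1, -6, +4, +8, -8, -4
Step 2: Count signs: positive = 6, negative = 7.
Step 3: Under H0: P(positive) = 0.5, so the number of positives S ~ Bin(13, 0.5).
Step 4: Two-sided exact p-value = sum of Bin(13,0.5) probabilities at or below the observed probability = 1.000000.
Step 5: alpha = 0.05. fail to reject H0.

n_eff = 13, pos = 6, neg = 7, p = 1.000000, fail to reject H0.


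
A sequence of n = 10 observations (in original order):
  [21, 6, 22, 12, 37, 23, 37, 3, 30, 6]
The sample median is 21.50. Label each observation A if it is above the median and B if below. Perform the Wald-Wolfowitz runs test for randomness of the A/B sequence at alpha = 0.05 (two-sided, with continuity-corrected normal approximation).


Step 1: Compute median = 21.50; label A = above, B = below.
Labels in order: BBABAAABAB  (n_A = 5, n_B = 5)
Step 2: Count runs R = 7.
Step 3: Under H0 (random ordering), E[R] = 2*n_A*n_B/(n_A+n_B) + 1 = 2*5*5/10 + 1 = 6.0000.
        Var[R] = 2*n_A*n_B*(2*n_A*n_B - n_A - n_B) / ((n_A+n_B)^2 * (n_A+n_B-1)) = 2000/900 = 2.2222.
        SD[R] = 1.4907.
Step 4: Continuity-corrected z = (R - 0.5 - E[R]) / SD[R] = (7 - 0.5 - 6.0000) / 1.4907 = 0.3354.
Step 5: Two-sided p-value via normal approximation = 2*(1 - Phi(|z|)) = 0.737316.
Step 6: alpha = 0.05. fail to reject H0.

R = 7, z = 0.3354, p = 0.737316, fail to reject H0.


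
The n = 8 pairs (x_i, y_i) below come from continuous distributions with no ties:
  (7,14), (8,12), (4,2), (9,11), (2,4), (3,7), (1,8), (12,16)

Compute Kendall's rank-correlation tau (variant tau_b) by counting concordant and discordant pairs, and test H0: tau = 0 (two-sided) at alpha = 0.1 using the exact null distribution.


Step 1: Enumerate the 28 unordered pairs (i,j) with i<j and classify each by sign(x_j-x_i) * sign(y_j-y_i).
  (1,2):dx=+1,dy=-2->D; (1,3):dx=-3,dy=-12->C; (1,4):dx=+2,dy=-3->D; (1,5):dx=-5,dy=-10->C
  (1,6):dx=-4,dy=-7->C; (1,7):dx=-6,dy=-6->C; (1,8):dx=+5,dy=+2->C; (2,3):dx=-4,dy=-10->C
  (2,4):dx=+1,dy=-1->D; (2,5):dx=-6,dy=-8->C; (2,6):dx=-5,dy=-5->C; (2,7):dx=-7,dy=-4->C
  (2,8):dx=+4,dy=+4->C; (3,4):dx=+5,dy=+9->C; (3,5):dx=-2,dy=+2->D; (3,6):dx=-1,dy=+5->D
  (3,7):dx=-3,dy=+6->D; (3,8):dx=+8,dy=+14->C; (4,5):dx=-7,dy=-7->C; (4,6):dx=-6,dy=-4->C
  (4,7):dx=-8,dy=-3->C; (4,8):dx=+3,dy=+5->C; (5,6):dx=+1,dy=+3->C; (5,7):dx=-1,dy=+4->D
  (5,8):dx=+10,dy=+12->C; (6,7):dx=-2,dy=+1->D; (6,8):dx=+9,dy=+9->C; (7,8):dx=+11,dy=+8->C
Step 2: C = 20, D = 8, total pairs = 28.
Step 3: tau = (C - D)/(n(n-1)/2) = (20 - 8)/28 = 0.428571.
Step 4: Exact two-sided p-value (enumerate n! = 40320 permutations of y under H0): p = 0.178869.
Step 5: alpha = 0.1. fail to reject H0.

tau_b = 0.4286 (C=20, D=8), p = 0.178869, fail to reject H0.


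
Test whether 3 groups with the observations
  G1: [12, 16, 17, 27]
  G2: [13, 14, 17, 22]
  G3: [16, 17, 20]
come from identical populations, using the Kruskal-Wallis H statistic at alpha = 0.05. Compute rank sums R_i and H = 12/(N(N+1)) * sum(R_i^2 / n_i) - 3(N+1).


Step 1: Combine all N = 11 observations and assign midranks.
sorted (value, group, rank): (12,G1,1), (13,G2,2), (14,G2,3), (16,G1,4.5), (16,G3,4.5), (17,G1,7), (17,G2,7), (17,G3,7), (20,G3,9), (22,G2,10), (27,G1,11)
Step 2: Sum ranks within each group.
R_1 = 23.5 (n_1 = 4)
R_2 = 22 (n_2 = 4)
R_3 = 20.5 (n_3 = 3)
Step 3: H = 12/(N(N+1)) * sum(R_i^2/n_i) - 3(N+1)
     = 12/(11*12) * (23.5^2/4 + 22^2/4 + 20.5^2/3) - 3*12
     = 0.090909 * 399.146 - 36
     = 0.285985.
Step 4: Ties present; correction factor C = 1 - 30/(11^3 - 11) = 0.977273. Corrected H = 0.285985 / 0.977273 = 0.292636.
Step 5: Under H0, H ~ chi^2(2); p-value = 0.863883.
Step 6: alpha = 0.05. fail to reject H0.

H = 0.2926, df = 2, p = 0.863883, fail to reject H0.


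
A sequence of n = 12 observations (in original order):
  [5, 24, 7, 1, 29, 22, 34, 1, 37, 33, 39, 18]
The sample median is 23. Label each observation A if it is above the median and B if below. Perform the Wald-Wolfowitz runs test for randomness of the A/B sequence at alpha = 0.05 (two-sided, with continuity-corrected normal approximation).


Step 1: Compute median = 23; label A = above, B = below.
Labels in order: BABBABABAAAB  (n_A = 6, n_B = 6)
Step 2: Count runs R = 9.
Step 3: Under H0 (random ordering), E[R] = 2*n_A*n_B/(n_A+n_B) + 1 = 2*6*6/12 + 1 = 7.0000.
        Var[R] = 2*n_A*n_B*(2*n_A*n_B - n_A - n_B) / ((n_A+n_B)^2 * (n_A+n_B-1)) = 4320/1584 = 2.7273.
        SD[R] = 1.6514.
Step 4: Continuity-corrected z = (R - 0.5 - E[R]) / SD[R] = (9 - 0.5 - 7.0000) / 1.6514 = 0.9083.
Step 5: Two-sided p-value via normal approximation = 2*(1 - Phi(|z|)) = 0.363722.
Step 6: alpha = 0.05. fail to reject H0.

R = 9, z = 0.9083, p = 0.363722, fail to reject H0.


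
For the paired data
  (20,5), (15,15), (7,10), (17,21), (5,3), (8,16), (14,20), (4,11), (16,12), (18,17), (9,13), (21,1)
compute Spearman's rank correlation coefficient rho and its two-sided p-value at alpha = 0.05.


Step 1: Rank x and y separately (midranks; no ties here).
rank(x): 20->11, 15->7, 7->3, 17->9, 5->2, 8->4, 14->6, 4->1, 16->8, 18->10, 9->5, 21->12
rank(y): 5->3, 15->8, 10->4, 21->12, 3->2, 16->9, 20->11, 11->5, 12->6, 17->10, 13->7, 1->1
Step 2: d_i = R_x(i) - R_y(i); compute d_i^2.
  (11-3)^2=64, (7-8)^2=1, (3-4)^2=1, (9-12)^2=9, (2-2)^2=0, (4-9)^2=25, (6-11)^2=25, (1-5)^2=16, (8-6)^2=4, (10-10)^2=0, (5-7)^2=4, (12-1)^2=121
sum(d^2) = 270.
Step 3: rho = 1 - 6*270 / (12*(12^2 - 1)) = 1 - 1620/1716 = 0.055944.
Step 4: Under H0, t = rho * sqrt((n-2)/(1-rho^2)) = 0.1772 ~ t(10).
Step 5: Two-sided p-value from the t-distribution with 10 df = 0.862898.
Step 6: alpha = 0.05. fail to reject H0.

rho = 0.0559, p = 0.862898, fail to reject H0 at alpha = 0.05.


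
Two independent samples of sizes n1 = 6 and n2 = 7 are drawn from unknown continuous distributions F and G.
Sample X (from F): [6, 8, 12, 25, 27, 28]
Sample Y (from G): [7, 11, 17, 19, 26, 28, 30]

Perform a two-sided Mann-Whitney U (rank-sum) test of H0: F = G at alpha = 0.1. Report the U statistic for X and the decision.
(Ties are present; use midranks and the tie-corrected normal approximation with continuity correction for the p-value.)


Step 1: Combine and sort all 13 observations; assign midranks.
sorted (value, group): (6,X), (7,Y), (8,X), (11,Y), (12,X), (17,Y), (19,Y), (25,X), (26,Y), (27,X), (28,X), (28,Y), (30,Y)
ranks: 6->1, 7->2, 8->3, 11->4, 12->5, 17->6, 19->7, 25->8, 26->9, 27->10, 28->11.5, 28->11.5, 30->13
Step 2: Rank sum for X: R1 = 1 + 3 + 5 + 8 + 10 + 11.5 = 38.5.
Step 3: U_X = R1 - n1(n1+1)/2 = 38.5 - 6*7/2 = 38.5 - 21 = 17.5.
       U_Y = n1*n2 - U_X = 42 - 17.5 = 24.5.
Step 4: Ties are present, so use the tie-corrected normal approximation (with continuity correction) for the p-value.
Step 5: p-value = 0.667806; compare to alpha = 0.1. fail to reject H0.

U_X = 17.5, p = 0.667806, fail to reject H0 at alpha = 0.1.
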